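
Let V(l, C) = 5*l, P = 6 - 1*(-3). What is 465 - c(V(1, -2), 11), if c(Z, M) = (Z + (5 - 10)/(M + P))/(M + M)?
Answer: 40901/88 ≈ 464.78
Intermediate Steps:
P = 9 (P = 6 + 3 = 9)
c(Z, M) = (Z - 5/(9 + M))/(2*M) (c(Z, M) = (Z + (5 - 10)/(M + 9))/(M + M) = (Z - 5/(9 + M))/((2*M)) = (Z - 5/(9 + M))*(1/(2*M)) = (Z - 5/(9 + M))/(2*M))
465 - c(V(1, -2), 11) = 465 - (-5 + 9*(5*1) + 11*(5*1))/(2*11*(9 + 11)) = 465 - (-5 + 9*5 + 11*5)/(2*11*20) = 465 - (-5 + 45 + 55)/(2*11*20) = 465 - 95/(2*11*20) = 465 - 1*19/88 = 465 - 19/88 = 40901/88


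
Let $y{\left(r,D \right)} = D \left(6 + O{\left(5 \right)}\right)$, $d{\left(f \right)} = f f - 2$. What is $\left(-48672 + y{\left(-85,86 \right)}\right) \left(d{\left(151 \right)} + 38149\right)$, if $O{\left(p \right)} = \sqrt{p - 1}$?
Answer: $-2924528832$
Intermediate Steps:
$d{\left(f \right)} = -2 + f^{2}$ ($d{\left(f \right)} = f^{2} - 2 = -2 + f^{2}$)
$O{\left(p \right)} = \sqrt{-1 + p}$
$y{\left(r,D \right)} = 8 D$ ($y{\left(r,D \right)} = D \left(6 + \sqrt{-1 + 5}\right) = D \left(6 + \sqrt{4}\right) = D \left(6 + 2\right) = D 8 = 8 D$)
$\left(-48672 + y{\left(-85,86 \right)}\right) \left(d{\left(151 \right)} + 38149\right) = \left(-48672 + 8 \cdot 86\right) \left(\left(-2 + 151^{2}\right) + 38149\right) = \left(-48672 + 688\right) \left(\left(-2 + 22801\right) + 38149\right) = - 47984 \left(22799 + 38149\right) = \left(-47984\right) 60948 = -2924528832$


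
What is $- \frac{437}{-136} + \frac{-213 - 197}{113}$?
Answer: $- \frac{6379}{15368} \approx -0.41508$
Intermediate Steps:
$- \frac{437}{-136} + \frac{-213 - 197}{113} = \left(-437\right) \left(- \frac{1}{136}\right) + \left(-213 - 197\right) \frac{1}{113} = \frac{437}{136} - \frac{410}{113} = - \frac{6379}{15368}$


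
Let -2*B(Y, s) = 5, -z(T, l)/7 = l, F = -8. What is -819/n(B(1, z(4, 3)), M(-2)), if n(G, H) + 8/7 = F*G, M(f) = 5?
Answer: -1911/44 ≈ -43.432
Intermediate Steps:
z(T, l) = -7*l
B(Y, s) = -5/2 (B(Y, s) = -½*5 = -5/2)
n(G, H) = -8/7 - 8*G
-819/n(B(1, z(4, 3)), M(-2)) = -819/(-8/7 - 8*(-5/2)) = -819/(-8/7 + 20) = -819/132/7 = -819*7/132 = -1911/44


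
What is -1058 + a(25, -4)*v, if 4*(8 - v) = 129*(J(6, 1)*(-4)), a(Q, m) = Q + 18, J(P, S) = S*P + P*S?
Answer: 65850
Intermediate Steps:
J(P, S) = 2*P*S (J(P, S) = P*S + P*S = 2*P*S)
a(Q, m) = 18 + Q
v = 1556 (v = 8 - 129*(2*6*1)*(-4)/4 = 8 - 129*12*(-4)/4 = 8 - 129*(-48)/4 = 8 - 1/4*(-6192) = 8 + 1548 = 1556)
-1058 + a(25, -4)*v = -1058 + (18 + 25)*1556 = -1058 + 43*1556 = -1058 + 66908 = 65850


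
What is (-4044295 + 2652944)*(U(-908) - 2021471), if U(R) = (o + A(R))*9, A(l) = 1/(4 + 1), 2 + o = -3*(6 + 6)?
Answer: 14065245174656/5 ≈ 2.8130e+12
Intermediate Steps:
o = -38 (o = -2 - 3*(6 + 6) = -2 - 3*12 = -2 - 36 = -38)
A(l) = ⅕ (A(l) = 1/5 = ⅕)
U(R) = -1701/5 (U(R) = (-38 + ⅕)*9 = -189/5*9 = -1701/5)
(-4044295 + 2652944)*(U(-908) - 2021471) = (-4044295 + 2652944)*(-1701/5 - 2021471) = -1391351*(-10109056/5) = 14065245174656/5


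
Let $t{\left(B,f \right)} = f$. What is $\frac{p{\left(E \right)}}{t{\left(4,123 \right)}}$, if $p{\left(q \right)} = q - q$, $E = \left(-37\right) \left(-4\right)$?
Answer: $0$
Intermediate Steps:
$E = 148$
$p{\left(q \right)} = 0$
$\frac{p{\left(E \right)}}{t{\left(4,123 \right)}} = \frac{0}{123} = 0 \cdot \frac{1}{123} = 0$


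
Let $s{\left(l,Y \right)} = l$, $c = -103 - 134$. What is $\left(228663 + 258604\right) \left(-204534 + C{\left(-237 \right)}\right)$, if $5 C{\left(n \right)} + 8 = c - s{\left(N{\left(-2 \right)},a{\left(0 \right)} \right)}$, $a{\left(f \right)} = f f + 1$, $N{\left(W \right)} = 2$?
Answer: $- \frac{498433697839}{5} \approx -9.9687 \cdot 10^{10}$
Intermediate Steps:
$a{\left(f \right)} = 1 + f^{2}$ ($a{\left(f \right)} = f^{2} + 1 = 1 + f^{2}$)
$c = -237$ ($c = -103 - 134 = -237$)
$C{\left(n \right)} = - \frac{247}{5}$ ($C{\left(n \right)} = - \frac{8}{5} + \frac{-237 - 2}{5} = - \frac{8}{5} + \frac{1}{5} \left(-239\right) = - \frac{8}{5} - \frac{239}{5} = - \frac{247}{5}$)
$\left(228663 + 258604\right) \left(-204534 + C{\left(-237 \right)}\right) = \left(228663 + 258604\right) \left(-204534 - \frac{247}{5}\right) = 487267 \left(- \frac{1022917}{5}\right) = - \frac{498433697839}{5}$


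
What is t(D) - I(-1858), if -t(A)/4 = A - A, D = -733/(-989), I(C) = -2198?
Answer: 2198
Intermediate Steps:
D = 733/989 (D = -733*(-1/989) = 733/989 ≈ 0.74115)
t(A) = 0 (t(A) = -4*(A - A) = -4*0 = 0)
t(D) - I(-1858) = 0 - 1*(-2198) = 0 + 2198 = 2198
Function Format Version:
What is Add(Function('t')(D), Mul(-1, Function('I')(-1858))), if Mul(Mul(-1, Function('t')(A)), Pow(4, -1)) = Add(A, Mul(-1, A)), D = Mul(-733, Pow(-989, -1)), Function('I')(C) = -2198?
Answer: 2198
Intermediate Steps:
D = Rational(733, 989) (D = Mul(-733, Rational(-1, 989)) = Rational(733, 989) ≈ 0.74115)
Function('t')(A) = 0 (Function('t')(A) = Mul(-4, Add(A, Mul(-1, A))) = Mul(-4, 0) = 0)
Add(Function('t')(D), Mul(-1, Function('I')(-1858))) = Add(0, Mul(-1, -2198)) = Add(0, 2198) = 2198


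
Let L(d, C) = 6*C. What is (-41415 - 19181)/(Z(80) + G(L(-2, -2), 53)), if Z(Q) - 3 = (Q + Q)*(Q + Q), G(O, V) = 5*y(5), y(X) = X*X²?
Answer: -15149/6557 ≈ -2.3104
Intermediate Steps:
y(X) = X³
G(O, V) = 625 (G(O, V) = 5*5³ = 5*125 = 625)
Z(Q) = 3 + 4*Q² (Z(Q) = 3 + (Q + Q)*(Q + Q) = 3 + (2*Q)*(2*Q) = 3 + 4*Q²)
(-41415 - 19181)/(Z(80) + G(L(-2, -2), 53)) = (-41415 - 19181)/((3 + 4*80²) + 625) = -60596/((3 + 4*6400) + 625) = -60596/((3 + 25600) + 625) = -60596/(25603 + 625) = -60596/26228 = -60596*1/26228 = -15149/6557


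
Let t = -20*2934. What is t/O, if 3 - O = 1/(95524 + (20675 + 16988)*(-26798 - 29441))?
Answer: -3107155779711/158852545 ≈ -19560.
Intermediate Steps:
t = -58680
O = 6354101800/2118033933 (O = 3 - 1/(95524 + (20675 + 16988)*(-26798 - 29441)) = 3 - 1/(95524 + 37663*(-56239)) = 3 - 1/(95524 - 2118129457) = 3 - 1/(-2118033933) = 3 - 1*(-1/2118033933) = 3 + 1/2118033933 = 6354101800/2118033933 ≈ 3.0000)
t/O = -58680/6354101800/2118033933 = -58680*2118033933/6354101800 = -3107155779711/158852545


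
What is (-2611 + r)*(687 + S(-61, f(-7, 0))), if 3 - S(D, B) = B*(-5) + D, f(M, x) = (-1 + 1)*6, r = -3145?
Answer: -4322756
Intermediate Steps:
f(M, x) = 0 (f(M, x) = 0*6 = 0)
S(D, B) = 3 - D + 5*B (S(D, B) = 3 - (B*(-5) + D) = 3 - (-5*B + D) = 3 - (D - 5*B) = 3 + (-D + 5*B) = 3 - D + 5*B)
(-2611 + r)*(687 + S(-61, f(-7, 0))) = (-2611 - 3145)*(687 + (3 - 1*(-61) + 5*0)) = -5756*(687 + (3 + 61 + 0)) = -5756*(687 + 64) = -5756*751 = -4322756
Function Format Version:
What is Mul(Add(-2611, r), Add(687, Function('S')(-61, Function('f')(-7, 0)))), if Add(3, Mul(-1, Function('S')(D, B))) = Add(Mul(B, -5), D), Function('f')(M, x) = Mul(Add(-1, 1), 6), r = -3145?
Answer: -4322756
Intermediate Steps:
Function('f')(M, x) = 0 (Function('f')(M, x) = Mul(0, 6) = 0)
Function('S')(D, B) = Add(3, Mul(-1, D), Mul(5, B)) (Function('S')(D, B) = Add(3, Mul(-1, Add(Mul(B, -5), D))) = Add(3, Mul(-1, Add(Mul(-5, B), D))) = Add(3, Mul(-1, Add(D, Mul(-5, B)))) = Add(3, Add(Mul(-1, D), Mul(5, B))) = Add(3, Mul(-1, D), Mul(5, B)))
Mul(Add(-2611, r), Add(687, Function('S')(-61, Function('f')(-7, 0)))) = Mul(Add(-2611, -3145), Add(687, Add(3, Mul(-1, -61), Mul(5, 0)))) = Mul(-5756, Add(687, Add(3, 61, 0))) = Mul(-5756, Add(687, 64)) = Mul(-5756, 751) = -4322756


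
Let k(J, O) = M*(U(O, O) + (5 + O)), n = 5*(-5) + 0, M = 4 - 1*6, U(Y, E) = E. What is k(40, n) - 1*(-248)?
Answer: 338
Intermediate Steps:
M = -2 (M = 4 - 6 = -2)
n = -25 (n = -25 + 0 = -25)
k(J, O) = -10 - 4*O (k(J, O) = -2*(O + (5 + O)) = -2*(5 + 2*O) = -10 - 4*O)
k(40, n) - 1*(-248) = (-10 - 4*(-25)) - 1*(-248) = (-10 + 100) + 248 = 90 + 248 = 338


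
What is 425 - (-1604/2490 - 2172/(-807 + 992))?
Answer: 20148127/46065 ≈ 437.38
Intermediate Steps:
425 - (-1604/2490 - 2172/(-807 + 992)) = 425 - (-1604*1/2490 - 2172/185) = 425 - (-802/1245 - 2172*1/185) = 425 - (-802/1245 - 2172/185) = 425 - 1*(-570502/46065) = 425 + 570502/46065 = 20148127/46065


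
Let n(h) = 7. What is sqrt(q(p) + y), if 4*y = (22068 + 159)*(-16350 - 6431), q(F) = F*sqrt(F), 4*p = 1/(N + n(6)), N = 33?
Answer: sqrt(-810165259200 + sqrt(10))/80 ≈ 11251.0*I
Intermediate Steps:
p = 1/160 (p = 1/(4*(33 + 7)) = (1/4)/40 = (1/4)*(1/40) = 1/160 ≈ 0.0062500)
q(F) = F**(3/2)
y = -506353287/4 (y = ((22068 + 159)*(-16350 - 6431))/4 = (22227*(-22781))/4 = (1/4)*(-506353287) = -506353287/4 ≈ -1.2659e+8)
sqrt(q(p) + y) = sqrt((1/160)**(3/2) - 506353287/4) = sqrt(sqrt(10)/6400 - 506353287/4) = sqrt(-506353287/4 + sqrt(10)/6400)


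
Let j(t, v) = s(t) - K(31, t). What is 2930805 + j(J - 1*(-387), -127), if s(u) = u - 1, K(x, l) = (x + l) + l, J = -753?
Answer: 2931139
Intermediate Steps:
K(x, l) = x + 2*l (K(x, l) = (l + x) + l = x + 2*l)
s(u) = -1 + u
j(t, v) = -32 - t (j(t, v) = (-1 + t) - (31 + 2*t) = (-1 + t) + (-31 - 2*t) = -32 - t)
2930805 + j(J - 1*(-387), -127) = 2930805 + (-32 - (-753 - 1*(-387))) = 2930805 + (-32 - (-753 + 387)) = 2930805 + (-32 - 1*(-366)) = 2930805 + (-32 + 366) = 2930805 + 334 = 2931139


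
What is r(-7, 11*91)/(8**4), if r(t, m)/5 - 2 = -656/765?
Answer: 437/313344 ≈ 0.0013946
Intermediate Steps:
r(t, m) = 874/153 (r(t, m) = 10 + 5*(-656/765) = 10 - 656/153 = 874/153)
r(-7, 11*91)/(8**4) = 874/(153*(8**4)) = (874/153)/4096 = (874/153)*(1/4096) = 437/313344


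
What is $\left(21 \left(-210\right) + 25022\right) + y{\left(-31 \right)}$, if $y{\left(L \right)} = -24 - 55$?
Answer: $20533$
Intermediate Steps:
$y{\left(L \right)} = -79$
$\left(21 \left(-210\right) + 25022\right) + y{\left(-31 \right)} = \left(21 \left(-210\right) + 25022\right) - 79 = \left(-4410 + 25022\right) - 79 = 20612 - 79 = 20533$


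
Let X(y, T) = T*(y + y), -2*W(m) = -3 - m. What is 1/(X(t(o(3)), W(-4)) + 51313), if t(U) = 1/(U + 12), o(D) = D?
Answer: 15/769694 ≈ 1.9488e-5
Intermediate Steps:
t(U) = 1/(12 + U)
W(m) = 3/2 + m/2 (W(m) = -(-3 - m)/2 = 3/2 + m/2)
X(y, T) = 2*T*y (X(y, T) = T*(2*y) = 2*T*y)
1/(X(t(o(3)), W(-4)) + 51313) = 1/(2*(3/2 + (½)*(-4))/(12 + 3) + 51313) = 1/(2*(3/2 - 2)/15 + 51313) = 1/(2*(-½)*(1/15) + 51313) = 1/(-1/15 + 51313) = 1/(769694/15) = 15/769694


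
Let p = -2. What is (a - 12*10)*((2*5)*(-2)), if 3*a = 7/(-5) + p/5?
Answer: 2412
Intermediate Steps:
a = -⅗ (a = (7/(-5) - 2/5)/3 = (7*(-⅕) - 2*⅕)/3 = (-7/5 - ⅖)/3 = (⅓)*(-9/5) = -⅗ ≈ -0.60000)
(a - 12*10)*((2*5)*(-2)) = (-⅗ - 12*10)*((2*5)*(-2)) = (-⅗ - 120)*(10*(-2)) = -603/5*(-20) = 2412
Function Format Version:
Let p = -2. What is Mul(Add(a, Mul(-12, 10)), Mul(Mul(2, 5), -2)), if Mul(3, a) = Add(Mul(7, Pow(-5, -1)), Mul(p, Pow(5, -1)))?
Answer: 2412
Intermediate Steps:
a = Rational(-3, 5) (a = Mul(Rational(1, 3), Add(Mul(7, Pow(-5, -1)), Mul(-2, Pow(5, -1)))) = Mul(Rational(1, 3), Add(Mul(7, Rational(-1, 5)), Mul(-2, Rational(1, 5)))) = Mul(Rational(1, 3), Add(Rational(-7, 5), Rational(-2, 5))) = Mul(Rational(1, 3), Rational(-9, 5)) = Rational(-3, 5) ≈ -0.60000)
Mul(Add(a, Mul(-12, 10)), Mul(Mul(2, 5), -2)) = Mul(Add(Rational(-3, 5), Mul(-12, 10)), Mul(Mul(2, 5), -2)) = Mul(Add(Rational(-3, 5), -120), Mul(10, -2)) = Mul(Rational(-603, 5), -20) = 2412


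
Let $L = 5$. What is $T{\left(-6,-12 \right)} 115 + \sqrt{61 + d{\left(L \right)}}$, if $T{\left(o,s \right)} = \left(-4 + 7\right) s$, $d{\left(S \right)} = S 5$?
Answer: $-4140 + \sqrt{86} \approx -4130.7$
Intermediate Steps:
$d{\left(S \right)} = 5 S$
$T{\left(o,s \right)} = 3 s$
$T{\left(-6,-12 \right)} 115 + \sqrt{61 + d{\left(L \right)}} = 3 \left(-12\right) 115 + \sqrt{61 + 5 \cdot 5} = \left(-36\right) 115 + \sqrt{61 + 25} = -4140 + \sqrt{86}$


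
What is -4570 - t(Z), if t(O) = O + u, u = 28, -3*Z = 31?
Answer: -13763/3 ≈ -4587.7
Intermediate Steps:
Z = -31/3 (Z = -⅓*31 = -31/3 ≈ -10.333)
t(O) = 28 + O (t(O) = O + 28 = 28 + O)
-4570 - t(Z) = -4570 - (28 - 31/3) = -4570 - 1*53/3 = -4570 - 53/3 = -13763/3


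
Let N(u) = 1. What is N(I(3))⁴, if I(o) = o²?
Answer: 1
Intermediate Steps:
N(I(3))⁴ = 1⁴ = 1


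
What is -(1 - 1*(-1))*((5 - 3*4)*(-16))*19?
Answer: -4256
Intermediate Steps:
-(1 - 1*(-1))*((5 - 3*4)*(-16))*19 = -(1 + 1)*((5 - 12)*(-16))*19 = -2*-7*(-16)*19 = -2*112*19 = -2*2128 = -1*4256 = -4256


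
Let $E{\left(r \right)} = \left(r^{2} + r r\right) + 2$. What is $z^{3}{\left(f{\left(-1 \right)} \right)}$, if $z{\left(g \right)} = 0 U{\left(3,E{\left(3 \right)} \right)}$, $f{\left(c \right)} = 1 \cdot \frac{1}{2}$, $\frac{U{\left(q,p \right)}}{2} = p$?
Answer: $0$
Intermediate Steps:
$E{\left(r \right)} = 2 + 2 r^{2}$ ($E{\left(r \right)} = \left(r^{2} + r^{2}\right) + 2 = 2 r^{2} + 2 = 2 + 2 r^{2}$)
$U{\left(q,p \right)} = 2 p$
$f{\left(c \right)} = \frac{1}{2}$ ($f{\left(c \right)} = 1 \cdot \frac{1}{2} = \frac{1}{2}$)
$z{\left(g \right)} = 0$ ($z{\left(g \right)} = 0 \cdot 2 \left(2 + 2 \cdot 3^{2}\right) = 0 \cdot 2 \left(2 + 2 \cdot 9\right) = 0 \cdot 2 \left(2 + 18\right) = 0 \cdot 2 \cdot 20 = 0 \cdot 40 = 0$)
$z^{3}{\left(f{\left(-1 \right)} \right)} = 0^{3} = 0$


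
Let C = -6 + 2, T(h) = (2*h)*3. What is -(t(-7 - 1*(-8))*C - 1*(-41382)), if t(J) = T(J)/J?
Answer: -41358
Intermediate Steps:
T(h) = 6*h
C = -4
t(J) = 6 (t(J) = (6*J)/J = 6)
-(t(-7 - 1*(-8))*C - 1*(-41382)) = -(6*(-4) - 1*(-41382)) = -(-24 + 41382) = -1*41358 = -41358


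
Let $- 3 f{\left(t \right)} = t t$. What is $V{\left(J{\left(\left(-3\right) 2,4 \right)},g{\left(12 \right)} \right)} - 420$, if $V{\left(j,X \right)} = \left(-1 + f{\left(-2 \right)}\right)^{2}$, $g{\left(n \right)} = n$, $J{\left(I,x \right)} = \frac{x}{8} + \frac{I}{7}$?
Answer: $- \frac{3731}{9} \approx -414.56$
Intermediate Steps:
$f{\left(t \right)} = - \frac{t^{2}}{3}$ ($f{\left(t \right)} = - \frac{t t}{3} = - \frac{t^{2}}{3}$)
$J{\left(I,x \right)} = \frac{I}{7} + \frac{x}{8}$ ($J{\left(I,x \right)} = x \frac{1}{8} + I \frac{1}{7} = \frac{x}{8} + \frac{I}{7} = \frac{I}{7} + \frac{x}{8}$)
$V{\left(j,X \right)} = \frac{49}{9}$ ($V{\left(j,X \right)} = \left(-1 - \frac{\left(-2\right)^{2}}{3}\right)^{2} = \left(-1 - \frac{4}{3}\right)^{2} = \left(- \frac{7}{3}\right)^{2} = \frac{49}{9}$)
$V{\left(J{\left(\left(-3\right) 2,4 \right)},g{\left(12 \right)} \right)} - 420 = \frac{49}{9} - 420 = - \frac{3731}{9}$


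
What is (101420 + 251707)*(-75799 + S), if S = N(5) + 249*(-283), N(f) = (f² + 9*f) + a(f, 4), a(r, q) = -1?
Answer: -51626108019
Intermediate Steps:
N(f) = -1 + f² + 9*f (N(f) = (f² + 9*f) - 1 = -1 + f² + 9*f)
S = -70398 (S = (-1 + 5² + 9*5) + 249*(-283) = (-1 + 25 + 45) - 70467 = 69 - 70467 = -70398)
(101420 + 251707)*(-75799 + S) = (101420 + 251707)*(-75799 - 70398) = 353127*(-146197) = -51626108019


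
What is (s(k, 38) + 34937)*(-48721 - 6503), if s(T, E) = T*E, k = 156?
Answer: -2256728760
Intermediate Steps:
s(T, E) = E*T
(s(k, 38) + 34937)*(-48721 - 6503) = (38*156 + 34937)*(-48721 - 6503) = (5928 + 34937)*(-55224) = 40865*(-55224) = -2256728760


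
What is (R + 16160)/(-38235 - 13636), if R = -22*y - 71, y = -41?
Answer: -16991/51871 ≈ -0.32756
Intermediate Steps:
R = 831 (R = -22*(-41) - 71 = 902 - 71 = 831)
(R + 16160)/(-38235 - 13636) = (831 + 16160)/(-38235 - 13636) = 16991/(-51871) = 16991*(-1/51871) = -16991/51871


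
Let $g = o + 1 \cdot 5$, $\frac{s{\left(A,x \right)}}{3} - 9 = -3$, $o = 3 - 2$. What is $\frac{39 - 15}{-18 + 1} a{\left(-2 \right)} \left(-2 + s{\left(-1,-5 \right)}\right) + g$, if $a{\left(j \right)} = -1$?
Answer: $\frac{486}{17} \approx 28.588$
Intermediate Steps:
$o = 1$ ($o = 3 - 2 = 1$)
$s{\left(A,x \right)} = 18$ ($s{\left(A,x \right)} = 27 + 3 \left(-3\right) = 27 - 9 = 18$)
$g = 6$ ($g = 1 + 1 \cdot 5 = 1 + 5 = 6$)
$\frac{39 - 15}{-18 + 1} a{\left(-2 \right)} \left(-2 + s{\left(-1,-5 \right)}\right) + g = \frac{39 - 15}{-18 + 1} \left(- (-2 + 18)\right) + 6 = \frac{24}{-17} \left(\left(-1\right) 16\right) + 6 = 24 \left(- \frac{1}{17}\right) \left(-16\right) + 6 = \left(- \frac{24}{17}\right) \left(-16\right) + 6 = \frac{384}{17} + 6 = \frac{486}{17}$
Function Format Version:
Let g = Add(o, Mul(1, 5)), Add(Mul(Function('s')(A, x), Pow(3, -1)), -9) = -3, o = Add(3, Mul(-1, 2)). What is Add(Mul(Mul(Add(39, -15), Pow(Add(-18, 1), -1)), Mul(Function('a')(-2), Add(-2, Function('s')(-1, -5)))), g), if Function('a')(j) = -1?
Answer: Rational(486, 17) ≈ 28.588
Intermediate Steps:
o = 1 (o = Add(3, -2) = 1)
Function('s')(A, x) = 18 (Function('s')(A, x) = Add(27, Mul(3, -3)) = Add(27, -9) = 18)
g = 6 (g = Add(1, Mul(1, 5)) = Add(1, 5) = 6)
Add(Mul(Mul(Add(39, -15), Pow(Add(-18, 1), -1)), Mul(Function('a')(-2), Add(-2, Function('s')(-1, -5)))), g) = Add(Mul(Mul(Add(39, -15), Pow(Add(-18, 1), -1)), Mul(-1, Add(-2, 18))), 6) = Add(Mul(Mul(24, Pow(-17, -1)), Mul(-1, 16)), 6) = Add(Mul(Mul(24, Rational(-1, 17)), -16), 6) = Add(Mul(Rational(-24, 17), -16), 6) = Add(Rational(384, 17), 6) = Rational(486, 17)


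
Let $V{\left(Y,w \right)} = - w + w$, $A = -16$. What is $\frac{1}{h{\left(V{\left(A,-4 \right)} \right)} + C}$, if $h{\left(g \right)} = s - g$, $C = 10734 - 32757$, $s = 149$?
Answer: $- \frac{1}{21874} \approx -4.5716 \cdot 10^{-5}$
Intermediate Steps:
$V{\left(Y,w \right)} = 0$
$C = -22023$ ($C = 10734 - 32757 = -22023$)
$h{\left(g \right)} = 149 - g$
$\frac{1}{h{\left(V{\left(A,-4 \right)} \right)} + C} = \frac{1}{\left(149 - 0\right) - 22023} = \frac{1}{\left(149 + 0\right) - 22023} = \frac{1}{149 - 22023} = \frac{1}{-21874} = - \frac{1}{21874}$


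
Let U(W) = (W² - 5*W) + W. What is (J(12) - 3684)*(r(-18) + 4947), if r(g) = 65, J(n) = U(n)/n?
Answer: -18424112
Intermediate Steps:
U(W) = W² - 4*W
J(n) = -4 + n (J(n) = (n*(-4 + n))/n = -4 + n)
(J(12) - 3684)*(r(-18) + 4947) = ((-4 + 12) - 3684)*(65 + 4947) = (8 - 3684)*5012 = -3676*5012 = -18424112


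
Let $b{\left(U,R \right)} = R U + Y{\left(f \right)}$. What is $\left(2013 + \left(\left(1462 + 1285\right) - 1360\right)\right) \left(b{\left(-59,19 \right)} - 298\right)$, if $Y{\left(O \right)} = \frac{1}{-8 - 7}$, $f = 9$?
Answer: $- \frac{14474480}{3} \approx -4.8248 \cdot 10^{6}$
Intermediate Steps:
$Y{\left(O \right)} = - \frac{1}{15}$ ($Y{\left(O \right)} = \frac{1}{-15} = - \frac{1}{15}$)
$b{\left(U,R \right)} = - \frac{1}{15} + R U$ ($b{\left(U,R \right)} = R U - \frac{1}{15} = - \frac{1}{15} + R U$)
$\left(2013 + \left(\left(1462 + 1285\right) - 1360\right)\right) \left(b{\left(-59,19 \right)} - 298\right) = \left(2013 + \left(\left(1462 + 1285\right) - 1360\right)\right) \left(\left(- \frac{1}{15} + 19 \left(-59\right)\right) - 298\right) = \left(2013 + \left(2747 - 1360\right)\right) \left(\left(- \frac{1}{15} - 1121\right) - 298\right) = \left(2013 + 1387\right) \left(- \frac{16816}{15} - 298\right) = 3400 \left(- \frac{21286}{15}\right) = - \frac{14474480}{3}$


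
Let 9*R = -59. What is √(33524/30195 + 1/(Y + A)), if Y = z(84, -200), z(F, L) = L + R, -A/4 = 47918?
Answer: √6845231460105125945/2483045565 ≈ 1.0537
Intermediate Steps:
A = -191672 (A = -4*47918 = -191672)
R = -59/9 (R = (⅑)*(-59) = -59/9 ≈ -6.5556)
z(F, L) = -59/9 + L (z(F, L) = L - 59/9 = -59/9 + L)
Y = -1859/9 (Y = -59/9 - 200 = -1859/9 ≈ -206.56)
√(33524/30195 + 1/(Y + A)) = √(33524/30195 + 1/(-1859/9 - 191672)) = √(33524*(1/30195) + 1/(-1726907/9)) = √(33524/30195 - 9/1726907) = √(57892558513/52143956865) = √6845231460105125945/2483045565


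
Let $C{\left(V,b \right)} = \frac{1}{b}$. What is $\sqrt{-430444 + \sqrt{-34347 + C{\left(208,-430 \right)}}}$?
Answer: $\frac{\sqrt{-79589095600 + 430 i \sqrt{6350760730}}}{430} \approx 0.14124 + 656.08 i$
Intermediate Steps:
$\sqrt{-430444 + \sqrt{-34347 + C{\left(208,-430 \right)}}} = \sqrt{-430444 + \sqrt{-34347 + \frac{1}{-430}}} = \sqrt{-430444 + \sqrt{-34347 - \frac{1}{430}}} = \sqrt{-430444 + \sqrt{- \frac{14769211}{430}}} = \sqrt{-430444 + \frac{i \sqrt{6350760730}}{430}}$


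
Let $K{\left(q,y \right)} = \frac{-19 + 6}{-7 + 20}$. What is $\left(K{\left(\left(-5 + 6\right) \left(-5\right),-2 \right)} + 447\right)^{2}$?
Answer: $198916$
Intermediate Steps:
$K{\left(q,y \right)} = -1$ ($K{\left(q,y \right)} = - \frac{13}{13} = \left(-13\right) \frac{1}{13} = -1$)
$\left(K{\left(\left(-5 + 6\right) \left(-5\right),-2 \right)} + 447\right)^{2} = \left(-1 + 447\right)^{2} = 446^{2} = 198916$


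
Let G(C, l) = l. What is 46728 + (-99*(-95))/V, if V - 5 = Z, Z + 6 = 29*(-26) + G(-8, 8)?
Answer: 3877379/83 ≈ 46715.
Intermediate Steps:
Z = -752 (Z = -6 + (29*(-26) + 8) = -6 + (-754 + 8) = -6 - 746 = -752)
V = -747 (V = 5 - 752 = -747)
46728 + (-99*(-95))/V = 46728 - 99*(-95)/(-747) = 46728 + 9405*(-1/747) = 46728 - 1045/83 = 3877379/83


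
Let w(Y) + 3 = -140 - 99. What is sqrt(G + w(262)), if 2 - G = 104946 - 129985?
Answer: sqrt(24799) ≈ 157.48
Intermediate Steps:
w(Y) = -242 (w(Y) = -3 + (-140 - 99) = -3 - 239 = -242)
G = 25041 (G = 2 - (104946 - 129985) = 2 - 1*(-25039) = 2 + 25039 = 25041)
sqrt(G + w(262)) = sqrt(25041 - 242) = sqrt(24799)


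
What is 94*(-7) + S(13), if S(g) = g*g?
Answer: -489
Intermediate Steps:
S(g) = g²
94*(-7) + S(13) = 94*(-7) + 13² = -658 + 169 = -489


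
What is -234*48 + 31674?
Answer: 20442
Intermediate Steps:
-234*48 + 31674 = -11232 + 31674 = 20442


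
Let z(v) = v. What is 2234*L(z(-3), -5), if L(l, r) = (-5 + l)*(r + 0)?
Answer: 89360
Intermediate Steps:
L(l, r) = r*(-5 + l) (L(l, r) = (-5 + l)*r = r*(-5 + l))
2234*L(z(-3), -5) = 2234*(-5*(-5 - 3)) = 2234*(-5*(-8)) = 2234*40 = 89360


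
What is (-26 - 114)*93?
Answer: -13020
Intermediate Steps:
(-26 - 114)*93 = -140*93 = -13020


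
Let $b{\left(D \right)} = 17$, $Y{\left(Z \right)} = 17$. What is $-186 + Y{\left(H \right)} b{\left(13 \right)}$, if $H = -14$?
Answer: $103$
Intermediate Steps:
$-186 + Y{\left(H \right)} b{\left(13 \right)} = -186 + 17 \cdot 17 = -186 + 289 = 103$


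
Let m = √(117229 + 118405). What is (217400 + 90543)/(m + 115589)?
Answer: 35594823427/13360581287 - 307943*√235634/13360581287 ≈ 2.6530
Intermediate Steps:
m = √235634 ≈ 485.42
(217400 + 90543)/(m + 115589) = (217400 + 90543)/(√235634 + 115589) = 307943/(115589 + √235634)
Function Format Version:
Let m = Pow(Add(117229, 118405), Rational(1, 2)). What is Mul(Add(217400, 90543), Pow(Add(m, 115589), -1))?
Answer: Add(Rational(35594823427, 13360581287), Mul(Rational(-307943, 13360581287), Pow(235634, Rational(1, 2)))) ≈ 2.6530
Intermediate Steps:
m = Pow(235634, Rational(1, 2)) ≈ 485.42
Mul(Add(217400, 90543), Pow(Add(m, 115589), -1)) = Mul(Add(217400, 90543), Pow(Add(Pow(235634, Rational(1, 2)), 115589), -1)) = Mul(307943, Pow(Add(115589, Pow(235634, Rational(1, 2))), -1))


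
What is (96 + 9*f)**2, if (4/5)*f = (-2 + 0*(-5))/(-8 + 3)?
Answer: 40401/4 ≈ 10100.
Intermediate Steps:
f = 1/2 (f = 5*((-2 + 0*(-5))/(-8 + 3))/4 = 5*((-2 + 0)/(-5))/4 = 5*(-2*(-1/5))/4 = (5/4)*(2/5) = 1/2 ≈ 0.50000)
(96 + 9*f)**2 = (96 + 9*(1/2))**2 = (96 + 9/2)**2 = (201/2)**2 = 40401/4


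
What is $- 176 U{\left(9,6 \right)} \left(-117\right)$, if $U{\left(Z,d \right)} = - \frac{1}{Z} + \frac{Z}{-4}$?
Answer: $-48620$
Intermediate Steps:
$U{\left(Z,d \right)} = - \frac{1}{Z} - \frac{Z}{4}$ ($U{\left(Z,d \right)} = - \frac{1}{Z} + Z \left(- \frac{1}{4}\right) = - \frac{1}{Z} - \frac{Z}{4}$)
$- 176 U{\left(9,6 \right)} \left(-117\right) = - 176 \left(- \frac{1}{9} - \frac{9}{4}\right) \left(-117\right) = \left(-176\right) \left(- \frac{85}{36}\right) \left(-117\right) = \frac{3740}{9} \left(-117\right) = -48620$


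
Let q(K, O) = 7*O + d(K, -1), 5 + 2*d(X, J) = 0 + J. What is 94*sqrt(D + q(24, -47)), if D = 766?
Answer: 94*sqrt(434) ≈ 1958.3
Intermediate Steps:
d(X, J) = -5/2 + J/2 (d(X, J) = -5/2 + (0 + J)/2 = -5/2 + J/2)
q(K, O) = -3 + 7*O (q(K, O) = 7*O + (-5/2 + (1/2)*(-1)) = 7*O + (-5/2 - 1/2) = 7*O - 3 = -3 + 7*O)
94*sqrt(D + q(24, -47)) = 94*sqrt(766 + (-3 + 7*(-47))) = 94*sqrt(766 + (-3 - 329)) = 94*sqrt(766 - 332) = 94*sqrt(434)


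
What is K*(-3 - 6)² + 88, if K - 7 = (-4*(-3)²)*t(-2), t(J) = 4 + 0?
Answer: -11009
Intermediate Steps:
t(J) = 4
K = -137 (K = 7 - 4*(-3)²*4 = 7 - 4*9*4 = 7 - 36*4 = 7 - 144 = -137)
K*(-3 - 6)² + 88 = -137*(-3 - 6)² + 88 = -137*(-9)² + 88 = -137*81 + 88 = -11097 + 88 = -11009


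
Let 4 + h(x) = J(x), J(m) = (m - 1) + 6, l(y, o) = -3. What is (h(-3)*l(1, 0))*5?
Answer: 30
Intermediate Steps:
J(m) = 5 + m (J(m) = (-1 + m) + 6 = 5 + m)
h(x) = 1 + x (h(x) = -4 + (5 + x) = 1 + x)
(h(-3)*l(1, 0))*5 = ((1 - 3)*(-3))*5 = -2*(-3)*5 = 6*5 = 30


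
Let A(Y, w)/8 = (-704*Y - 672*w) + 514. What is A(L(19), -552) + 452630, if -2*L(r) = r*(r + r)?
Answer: 5457446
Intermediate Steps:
L(r) = -r**2 (L(r) = -r*(r + r)/2 = -r*2*r/2 = -r**2)
A(Y, w) = 4112 - 5632*Y - 5376*w (A(Y, w) = 8*((-704*Y - 672*w) + 514) = 8*(514 - 704*Y - 672*w) = 4112 - 5632*Y - 5376*w)
A(L(19), -552) + 452630 = (4112 - (-5632)*19**2 - 5376*(-552)) + 452630 = (4112 - (-5632)*361 + 2967552) + 452630 = (4112 - 5632*(-361) + 2967552) + 452630 = (4112 + 2033152 + 2967552) + 452630 = 5004816 + 452630 = 5457446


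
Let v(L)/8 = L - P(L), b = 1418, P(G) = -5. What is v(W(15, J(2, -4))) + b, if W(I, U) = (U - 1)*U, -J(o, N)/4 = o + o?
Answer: 3634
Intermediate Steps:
J(o, N) = -8*o (J(o, N) = -4*(o + o) = -8*o)
W(I, U) = U*(-1 + U) (W(I, U) = (-1 + U)*U = U*(-1 + U))
v(L) = 40 + 8*L (v(L) = 8*(L - 1*(-5)) = 8*(L + 5) = 8*(5 + L) = 40 + 8*L)
v(W(15, J(2, -4))) + b = (40 + 8*((-8*2)*(-1 - 8*2))) + 1418 = (40 + 8*(-16*(-1 - 16))) + 1418 = (40 + 8*(-16*(-17))) + 1418 = (40 + 8*272) + 1418 = (40 + 2176) + 1418 = 2216 + 1418 = 3634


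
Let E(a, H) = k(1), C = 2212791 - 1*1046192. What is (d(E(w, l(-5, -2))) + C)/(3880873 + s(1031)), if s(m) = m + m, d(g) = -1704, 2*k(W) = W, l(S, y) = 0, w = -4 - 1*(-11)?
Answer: 232979/776587 ≈ 0.30000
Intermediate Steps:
C = 1166599 (C = 2212791 - 1046192 = 1166599)
w = 7 (w = -4 + 11 = 7)
k(W) = W/2
E(a, H) = ½ (E(a, H) = (½)*1 = ½)
s(m) = 2*m
(d(E(w, l(-5, -2))) + C)/(3880873 + s(1031)) = (-1704 + 1166599)/(3880873 + 2*1031) = 1164895/(3880873 + 2062) = 1164895/3882935 = 1164895*(1/3882935) = 232979/776587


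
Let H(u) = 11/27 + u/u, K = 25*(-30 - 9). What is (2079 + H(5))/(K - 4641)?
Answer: -56171/151632 ≈ -0.37044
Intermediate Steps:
K = -975 (K = 25*(-39) = -975)
H(u) = 38/27 (H(u) = 11*(1/27) + 1 = 11/27 + 1 = 38/27)
(2079 + H(5))/(K - 4641) = (2079 + 38/27)/(-975 - 4641) = (56171/27)/(-5616) = (56171/27)*(-1/5616) = -56171/151632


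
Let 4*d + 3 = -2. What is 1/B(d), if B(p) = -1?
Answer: -1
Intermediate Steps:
d = -5/4 (d = -3/4 + (1/4)*(-2) = -3/4 - 1/2 = -5/4 ≈ -1.2500)
1/B(d) = 1/(-1) = -1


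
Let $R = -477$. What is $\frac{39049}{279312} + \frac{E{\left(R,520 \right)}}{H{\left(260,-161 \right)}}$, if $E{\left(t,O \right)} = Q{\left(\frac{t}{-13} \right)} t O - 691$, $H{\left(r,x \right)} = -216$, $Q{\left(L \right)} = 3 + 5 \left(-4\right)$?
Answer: $- \frac{49065328541}{2513808} \approx -19518.0$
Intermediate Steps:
$Q{\left(L \right)} = -17$ ($Q{\left(L \right)} = 3 - 20 = -17$)
$E{\left(t,O \right)} = -691 - 17 O t$ ($E{\left(t,O \right)} = - 17 t O - 691 = - 17 O t - 691 = -691 - 17 O t$)
$\frac{39049}{279312} + \frac{E{\left(R,520 \right)}}{H{\left(260,-161 \right)}} = \frac{39049}{279312} + \frac{-691 - 8840 \left(-477\right)}{-216} = 39049 \cdot \frac{1}{279312} + \left(-691 + 4216680\right) \left(- \frac{1}{216}\right) = \frac{39049}{279312} + 4215989 \left(- \frac{1}{216}\right) = \frac{39049}{279312} - \frac{4215989}{216} = - \frac{49065328541}{2513808}$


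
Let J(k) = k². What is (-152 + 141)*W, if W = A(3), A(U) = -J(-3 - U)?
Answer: 396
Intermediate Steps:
A(U) = -(-3 - U)²
W = -36 (W = -(3 + 3)² = -1*6² = -1*36 = -36)
(-152 + 141)*W = (-152 + 141)*(-36) = -11*(-36) = 396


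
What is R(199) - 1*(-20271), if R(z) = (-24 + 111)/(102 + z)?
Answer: 6101658/301 ≈ 20271.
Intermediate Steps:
R(z) = 87/(102 + z)
R(199) - 1*(-20271) = 87/(102 + 199) - 1*(-20271) = 87/301 + 20271 = 6101658/301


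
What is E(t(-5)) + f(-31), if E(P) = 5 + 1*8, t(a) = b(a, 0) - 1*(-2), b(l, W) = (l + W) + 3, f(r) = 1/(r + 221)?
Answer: 2471/190 ≈ 13.005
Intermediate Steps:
f(r) = 1/(221 + r)
b(l, W) = 3 + W + l (b(l, W) = (W + l) + 3 = 3 + W + l)
t(a) = 5 + a (t(a) = (3 + 0 + a) - 1*(-2) = (3 + a) + 2 = 5 + a)
E(P) = 13 (E(P) = 5 + 8 = 13)
E(t(-5)) + f(-31) = 13 + 1/(221 - 31) = 13 + 1/190 = 2471/190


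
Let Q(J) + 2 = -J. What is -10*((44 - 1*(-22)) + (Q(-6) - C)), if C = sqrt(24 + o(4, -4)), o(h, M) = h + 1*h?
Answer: -700 + 40*sqrt(2) ≈ -643.43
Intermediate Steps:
o(h, M) = 2*h (o(h, M) = h + h = 2*h)
Q(J) = -2 - J
C = 4*sqrt(2) (C = sqrt(24 + 2*4) = sqrt(24 + 8) = sqrt(32) = 4*sqrt(2) ≈ 5.6569)
-10*((44 - 1*(-22)) + (Q(-6) - C)) = -10*((44 - 1*(-22)) + ((-2 - 1*(-6)) - 4*sqrt(2))) = -10*((44 + 22) + ((-2 + 6) - 4*sqrt(2))) = -10*(66 + (4 - 4*sqrt(2))) = -10*(70 - 4*sqrt(2)) = -700 + 40*sqrt(2)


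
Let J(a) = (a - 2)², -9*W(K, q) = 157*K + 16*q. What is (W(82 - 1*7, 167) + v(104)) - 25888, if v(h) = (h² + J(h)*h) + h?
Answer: 9588985/9 ≈ 1.0654e+6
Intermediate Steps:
W(K, q) = -157*K/9 - 16*q/9 (W(K, q) = -(157*K + 16*q)/9 = -(16*q + 157*K)/9 = -157*K/9 - 16*q/9)
J(a) = (-2 + a)²
v(h) = h + h² + h*(-2 + h)² (v(h) = (h² + (-2 + h)²*h) + h = (h² + h*(-2 + h)²) + h = h + h² + h*(-2 + h)²)
(W(82 - 1*7, 167) + v(104)) - 25888 = ((-157*(82 - 1*7)/9 - 16/9*167) + 104*(1 + 104 + (-2 + 104)²)) - 25888 = ((-157*(82 - 7)/9 - 2672/9) + 104*(1 + 104 + 102²)) - 25888 = ((-157/9*75 - 2672/9) + 104*(1 + 104 + 10404)) - 25888 = ((-3925/3 - 2672/9) + 104*10509) - 25888 = (-14447/9 + 1092936) - 25888 = 9821977/9 - 25888 = 9588985/9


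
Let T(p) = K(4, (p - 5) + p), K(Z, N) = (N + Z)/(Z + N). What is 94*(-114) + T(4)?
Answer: -10715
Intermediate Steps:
K(Z, N) = 1 (K(Z, N) = (N + Z)/(N + Z) = 1)
T(p) = 1
94*(-114) + T(4) = 94*(-114) + 1 = -10716 + 1 = -10715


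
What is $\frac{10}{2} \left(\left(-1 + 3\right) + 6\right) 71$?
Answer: $2840$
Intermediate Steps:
$\frac{10}{2} \left(\left(-1 + 3\right) + 6\right) 71 = 10 \cdot \frac{1}{2} \left(2 + 6\right) 71 = 5 \cdot 8 \cdot 71 = 40 \cdot 71 = 2840$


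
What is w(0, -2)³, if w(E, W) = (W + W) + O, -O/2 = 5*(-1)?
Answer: 216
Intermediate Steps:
O = 10 (O = -10*(-1) = -2*(-5) = 10)
w(E, W) = 10 + 2*W (w(E, W) = (W + W) + 10 = 2*W + 10 = 10 + 2*W)
w(0, -2)³ = (10 + 2*(-2))³ = (10 - 4)³ = 6³ = 216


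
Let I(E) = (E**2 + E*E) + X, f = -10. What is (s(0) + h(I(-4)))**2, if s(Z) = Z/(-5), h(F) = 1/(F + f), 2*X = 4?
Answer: 1/576 ≈ 0.0017361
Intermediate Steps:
X = 2 (X = (1/2)*4 = 2)
I(E) = 2 + 2*E**2 (I(E) = (E**2 + E*E) + 2 = (E**2 + E**2) + 2 = 2*E**2 + 2 = 2 + 2*E**2)
h(F) = 1/(-10 + F) (h(F) = 1/(F - 10) = 1/(-10 + F))
s(Z) = -Z/5 (s(Z) = Z*(-1/5) = -Z/5)
(s(0) + h(I(-4)))**2 = (-1/5*0 + 1/(-10 + (2 + 2*(-4)**2)))**2 = (0 + 1/(-10 + (2 + 2*16)))**2 = (0 + 1/(-10 + (2 + 32)))**2 = (0 + 1/(-10 + 34))**2 = (0 + 1/24)**2 = (1/24)**2 = 1/576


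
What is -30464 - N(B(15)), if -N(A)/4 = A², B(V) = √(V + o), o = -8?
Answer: -30436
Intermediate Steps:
B(V) = √(-8 + V) (B(V) = √(V - 8) = √(-8 + V))
N(A) = -4*A²
-30464 - N(B(15)) = -30464 - (-4)*(√(-8 + 15))² = -30464 - (-4)*(√7)² = -30464 - (-4)*7 = -30464 - 1*(-28) = -30464 + 28 = -30436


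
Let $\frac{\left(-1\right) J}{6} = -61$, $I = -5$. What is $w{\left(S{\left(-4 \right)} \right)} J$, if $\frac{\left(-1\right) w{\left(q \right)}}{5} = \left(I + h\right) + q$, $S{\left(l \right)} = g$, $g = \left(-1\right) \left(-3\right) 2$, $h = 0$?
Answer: $-1830$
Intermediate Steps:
$g = 6$ ($g = 3 \cdot 2 = 6$)
$S{\left(l \right)} = 6$
$J = 366$ ($J = \left(-6\right) \left(-61\right) = 366$)
$w{\left(q \right)} = 25 - 5 q$ ($w{\left(q \right)} = - 5 \left(\left(-5 + 0\right) + q\right) = - 5 \left(-5 + q\right) = 25 - 5 q$)
$w{\left(S{\left(-4 \right)} \right)} J = \left(25 - 30\right) 366 = \left(-5\right) 366 = -1830$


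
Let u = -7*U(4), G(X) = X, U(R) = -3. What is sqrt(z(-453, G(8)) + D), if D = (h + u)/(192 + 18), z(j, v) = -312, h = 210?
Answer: I*sqrt(31090)/10 ≈ 17.632*I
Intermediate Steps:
u = 21 (u = -7*(-3) = 21)
D = 11/10 (D = (210 + 21)/(192 + 18) = 231/210 = (1/210)*231 = 11/10 ≈ 1.1000)
sqrt(z(-453, G(8)) + D) = sqrt(-312 + 11/10) = sqrt(-3109/10) = I*sqrt(31090)/10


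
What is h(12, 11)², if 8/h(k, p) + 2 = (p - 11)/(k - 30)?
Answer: 16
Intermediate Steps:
h(k, p) = 8/(-2 + (-11 + p)/(-30 + k)) (h(k, p) = 8/(-2 + (p - 11)/(k - 30)) = 8/(-2 + (-11 + p)/(-30 + k)))
h(12, 11)² = (8*(-30 + 12)/(49 + 11 - 2*12))² = (8*(-18)/(49 + 11 - 24))² = (8*(-18)/36)² = (8*(1/36)*(-18))² = (-4)² = 16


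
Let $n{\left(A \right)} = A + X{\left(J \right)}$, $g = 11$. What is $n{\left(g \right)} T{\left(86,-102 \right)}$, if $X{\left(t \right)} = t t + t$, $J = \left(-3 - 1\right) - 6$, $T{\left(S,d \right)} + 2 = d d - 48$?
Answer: $1045754$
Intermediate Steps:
$T{\left(S,d \right)} = -50 + d^{2}$ ($T{\left(S,d \right)} = -2 + \left(d d - 48\right) = -2 + \left(d^{2} - 48\right) = -2 + \left(-48 + d^{2}\right) = -50 + d^{2}$)
$J = -10$ ($J = \left(-3 - 1\right) - 6 = -4 - 6 = -10$)
$X{\left(t \right)} = t + t^{2}$ ($X{\left(t \right)} = t^{2} + t = t + t^{2}$)
$n{\left(A \right)} = 90 + A$ ($n{\left(A \right)} = A - 10 \left(1 - 10\right) = A - -90 = A + 90 = 90 + A$)
$n{\left(g \right)} T{\left(86,-102 \right)} = \left(90 + 11\right) \left(-50 + \left(-102\right)^{2}\right) = 101 \left(-50 + 10404\right) = 101 \cdot 10354 = 1045754$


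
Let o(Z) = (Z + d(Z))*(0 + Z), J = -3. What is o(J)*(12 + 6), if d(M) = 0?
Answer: 162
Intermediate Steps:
o(Z) = Z² (o(Z) = (Z + 0)*(0 + Z) = Z*Z = Z²)
o(J)*(12 + 6) = (-3)²*(12 + 6) = 9*18 = 162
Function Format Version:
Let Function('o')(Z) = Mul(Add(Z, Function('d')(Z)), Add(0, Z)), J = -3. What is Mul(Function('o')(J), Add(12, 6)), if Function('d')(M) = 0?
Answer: 162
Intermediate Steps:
Function('o')(Z) = Pow(Z, 2) (Function('o')(Z) = Mul(Add(Z, 0), Add(0, Z)) = Mul(Z, Z) = Pow(Z, 2))
Mul(Function('o')(J), Add(12, 6)) = Mul(Pow(-3, 2), Add(12, 6)) = Mul(9, 18) = 162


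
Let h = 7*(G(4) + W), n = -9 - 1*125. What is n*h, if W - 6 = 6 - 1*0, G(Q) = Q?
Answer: -15008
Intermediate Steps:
n = -134 (n = -9 - 125 = -134)
W = 12 (W = 6 + (6 - 1*0) = 6 + (6 + 0) = 6 + 6 = 12)
h = 112 (h = 7*(4 + 12) = 7*16 = 112)
n*h = -134*112 = -15008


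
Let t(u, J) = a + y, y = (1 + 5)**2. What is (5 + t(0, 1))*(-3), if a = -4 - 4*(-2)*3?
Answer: -183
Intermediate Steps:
y = 36 (y = 6**2 = 36)
a = 20 (a = -4 + 8*3 = -4 + 24 = 20)
t(u, J) = 56 (t(u, J) = 20 + 36 = 56)
(5 + t(0, 1))*(-3) = (5 + 56)*(-3) = 61*(-3) = -183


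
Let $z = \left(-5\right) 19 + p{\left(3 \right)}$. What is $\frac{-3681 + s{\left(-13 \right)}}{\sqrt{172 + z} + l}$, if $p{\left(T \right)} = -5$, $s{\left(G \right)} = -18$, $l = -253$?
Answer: $\frac{935847}{63937} + \frac{22194 \sqrt{2}}{63937} \approx 15.128$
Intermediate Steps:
$z = -100$ ($z = \left(-5\right) 19 - 5 = -95 - 5 = -100$)
$\frac{-3681 + s{\left(-13 \right)}}{\sqrt{172 + z} + l} = \frac{-3681 - 18}{\sqrt{172 - 100} - 253} = - \frac{3699}{\sqrt{72} - 253} = - \frac{3699}{6 \sqrt{2} - 253} = - \frac{3699}{-253 + 6 \sqrt{2}}$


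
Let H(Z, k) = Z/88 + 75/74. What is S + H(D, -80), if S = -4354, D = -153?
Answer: -14178985/3256 ≈ -4354.7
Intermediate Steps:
H(Z, k) = 75/74 + Z/88 (H(Z, k) = Z*(1/88) + 75*(1/74) = Z/88 + 75/74 = 75/74 + Z/88)
S + H(D, -80) = -4354 + (75/74 + (1/88)*(-153)) = -4354 + (75/74 - 153/88) = -4354 - 2361/3256 = -14178985/3256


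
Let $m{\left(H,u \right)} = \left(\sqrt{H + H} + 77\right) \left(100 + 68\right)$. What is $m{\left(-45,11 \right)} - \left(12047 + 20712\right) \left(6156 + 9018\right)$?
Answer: $-497072130 + 504 i \sqrt{10} \approx -4.9707 \cdot 10^{8} + 1593.8 i$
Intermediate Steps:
$m{\left(H,u \right)} = 12936 + 168 \sqrt{2} \sqrt{H}$ ($m{\left(H,u \right)} = \left(\sqrt{2 H} + 77\right) 168 = \left(\sqrt{2} \sqrt{H} + 77\right) 168 = \left(77 + \sqrt{2} \sqrt{H}\right) 168 = 12936 + 168 \sqrt{2} \sqrt{H}$)
$m{\left(-45,11 \right)} - \left(12047 + 20712\right) \left(6156 + 9018\right) = \left(12936 + 168 \sqrt{2} \sqrt{-45}\right) - \left(12047 + 20712\right) \left(6156 + 9018\right) = \left(12936 + 168 \sqrt{2} \cdot 3 i \sqrt{5}\right) - 32759 \cdot 15174 = \left(12936 + 504 i \sqrt{10}\right) - 497085066 = -497072130 + 504 i \sqrt{10}$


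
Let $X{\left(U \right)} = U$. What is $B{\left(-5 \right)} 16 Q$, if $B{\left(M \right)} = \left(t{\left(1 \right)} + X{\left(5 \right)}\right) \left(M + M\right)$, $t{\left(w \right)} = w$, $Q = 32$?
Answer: $-30720$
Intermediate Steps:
$B{\left(M \right)} = 12 M$ ($B{\left(M \right)} = \left(1 + 5\right) \left(M + M\right) = 6 \cdot 2 M = 12 M$)
$B{\left(-5 \right)} 16 Q = 12 \left(-5\right) 16 \cdot 32 = \left(-60\right) 16 \cdot 32 = \left(-960\right) 32 = -30720$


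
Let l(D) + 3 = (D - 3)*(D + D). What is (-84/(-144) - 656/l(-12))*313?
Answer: -186861/476 ≈ -392.56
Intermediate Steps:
l(D) = -3 + 2*D*(-3 + D) (l(D) = -3 + (D - 3)*(D + D) = -3 + (-3 + D)*(2*D) = -3 + 2*D*(-3 + D))
(-84/(-144) - 656/l(-12))*313 = (-84/(-144) - 656/(-3 - 6*(-12) + 2*(-12)**2))*313 = (-84*(-1/144) - 656/(-3 + 72 + 2*144))*313 = (7/12 - 656/(-3 + 72 + 288))*313 = (7/12 - 656/357)*313 = -597/476*313 = -186861/476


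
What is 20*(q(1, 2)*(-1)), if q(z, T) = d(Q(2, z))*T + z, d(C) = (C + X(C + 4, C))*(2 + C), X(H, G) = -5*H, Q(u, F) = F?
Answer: 2860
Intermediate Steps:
d(C) = (-20 - 4*C)*(2 + C) (d(C) = (C - 5*(C + 4))*(2 + C) = (C - 5*(4 + C))*(2 + C) = (C + (-20 - 5*C))*(2 + C) = (-20 - 4*C)*(2 + C))
q(z, T) = z + T*(-40 - 28*z - 4*z**2) (q(z, T) = (-40 - 28*z - 4*z**2)*T + z = T*(-40 - 28*z - 4*z**2) + z = z + T*(-40 - 28*z - 4*z**2))
20*(q(1, 2)*(-1)) = 20*((1 - 40*2 - 28*2*1 - 4*2*1**2)*(-1)) = 20*((1 - 80 - 56 - 4*2*1)*(-1)) = 20*((1 - 80 - 56 - 8)*(-1)) = 20*(-143*(-1)) = 20*143 = 2860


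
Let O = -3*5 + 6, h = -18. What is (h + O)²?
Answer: 729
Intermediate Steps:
O = -9 (O = -15 + 6 = -9)
(h + O)² = (-18 - 9)² = (-27)² = 729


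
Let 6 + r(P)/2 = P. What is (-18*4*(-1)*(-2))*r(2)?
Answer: 1152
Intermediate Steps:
r(P) = -12 + 2*P
(-18*4*(-1)*(-2))*r(2) = (-18*4*(-1)*(-2))*(-12 + 2*2) = (-(-72)*(-2))*(-12 + 4) = -18*8*(-8) = -144*(-8) = 1152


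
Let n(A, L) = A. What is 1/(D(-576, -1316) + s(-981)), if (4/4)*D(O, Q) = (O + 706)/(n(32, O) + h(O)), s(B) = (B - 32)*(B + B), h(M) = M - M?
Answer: 16/31800161 ≈ 5.0314e-7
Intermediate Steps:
h(M) = 0
s(B) = 2*B*(-32 + B) (s(B) = (-32 + B)*(2*B) = 2*B*(-32 + B))
D(O, Q) = 353/16 + O/32 (D(O, Q) = (O + 706)/(32 + 0) = (706 + O)/32 = (706 + O)*(1/32) = 353/16 + O/32)
1/(D(-576, -1316) + s(-981)) = 1/((353/16 + (1/32)*(-576)) + 2*(-981)*(-32 - 981)) = 1/((353/16 - 18) + 2*(-981)*(-1013)) = 1/(65/16 + 1987506) = 1/(31800161/16) = 16/31800161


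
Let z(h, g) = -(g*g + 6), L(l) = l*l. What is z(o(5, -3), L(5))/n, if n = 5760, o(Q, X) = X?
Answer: -631/5760 ≈ -0.10955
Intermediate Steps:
L(l) = l²
z(h, g) = -6 - g² (z(h, g) = -(g² + 6) = -(6 + g²) = -6 - g²)
z(o(5, -3), L(5))/n = (-6 - (5²)²)/5760 = (-6 - 1*25²)*(1/5760) = (-6 - 1*625)*(1/5760) = (-6 - 625)*(1/5760) = -631*1/5760 = -631/5760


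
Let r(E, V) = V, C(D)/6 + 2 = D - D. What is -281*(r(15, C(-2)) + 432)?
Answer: -118020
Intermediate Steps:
C(D) = -12 (C(D) = -12 + 6*(D - D) = -12 + 6*0 = -12 + 0 = -12)
-281*(r(15, C(-2)) + 432) = -281*(-12 + 432) = -281*420 = -118020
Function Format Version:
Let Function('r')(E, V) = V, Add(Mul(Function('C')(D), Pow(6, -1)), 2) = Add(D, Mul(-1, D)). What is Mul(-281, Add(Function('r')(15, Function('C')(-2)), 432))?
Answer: -118020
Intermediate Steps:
Function('C')(D) = -12 (Function('C')(D) = Add(-12, Mul(6, Add(D, Mul(-1, D)))) = Add(-12, Mul(6, 0)) = Add(-12, 0) = -12)
Mul(-281, Add(Function('r')(15, Function('C')(-2)), 432)) = Mul(-281, Add(-12, 432)) = Mul(-281, 420) = -118020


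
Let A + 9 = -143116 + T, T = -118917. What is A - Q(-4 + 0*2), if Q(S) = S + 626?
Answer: -262664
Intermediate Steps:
Q(S) = 626 + S
A = -262042 (A = -9 + (-143116 - 118917) = -9 - 262033 = -262042)
A - Q(-4 + 0*2) = -262042 - (626 + (-4 + 0*2)) = -262042 - (626 + (-4 + 0)) = -262042 - (626 - 4) = -262042 - 1*622 = -262042 - 622 = -262664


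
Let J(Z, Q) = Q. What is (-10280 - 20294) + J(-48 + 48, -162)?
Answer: -30736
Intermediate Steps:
(-10280 - 20294) + J(-48 + 48, -162) = (-10280 - 20294) - 162 = -30574 - 162 = -30736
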